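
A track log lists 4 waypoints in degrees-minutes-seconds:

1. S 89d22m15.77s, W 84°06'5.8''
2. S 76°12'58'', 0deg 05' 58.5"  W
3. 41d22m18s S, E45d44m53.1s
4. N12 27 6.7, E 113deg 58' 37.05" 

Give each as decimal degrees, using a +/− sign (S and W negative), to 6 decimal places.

Point 1:
  φ: 89 + 22/60 + 15.77/3600 = 89.3710472
  S → negative
  Longitude: 84° + 6/60 + 5.8/3600 = 84 + 0.100000 + 0.001611 = 84.1016111
  W ⇒ negate
Point 2:
  Lat: 12′ + 58″ = 12.96667′; 76 + 12.96667/60 = 76.2161111
  hemisphere S, so the sign is −
  Lon: 5′ + 58.5″ = 5.97500′; 0 + 5.97500/60 = 0.0995833
  W → negative
Point 3:
  Lat: 22′ + 18″ = 22.30000′; 41 + 22.30000/60 = 41.3716667
  hemisphere S, so the sign is −
  λ: 45° + 44/60 + 53.1/3600 = 45 + 0.733333 + 0.014750 = 45.7480833
  E → positive
Point 4:
  Lat: 27′ + 6.7″ = 27.11167′; 12 + 27.11167/60 = 12.4518611
  N ⇒ keep positive
  Longitude: 113 + 58/60 + 37.05/3600 = 113.9769583
  E → positive

1. -89.371047, -84.101611
2. -76.216111, -0.099583
3. -41.371667, 45.748083
4. 12.451861, 113.976958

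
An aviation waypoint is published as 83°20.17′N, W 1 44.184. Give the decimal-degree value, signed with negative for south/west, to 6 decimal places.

φ: 20.17′ = 0.336167°; total 83.3361667
N ⇒ keep positive
λ: 1 + 44.184/60 = 1.7364000
W ⇒ negate

83.336167, -1.736400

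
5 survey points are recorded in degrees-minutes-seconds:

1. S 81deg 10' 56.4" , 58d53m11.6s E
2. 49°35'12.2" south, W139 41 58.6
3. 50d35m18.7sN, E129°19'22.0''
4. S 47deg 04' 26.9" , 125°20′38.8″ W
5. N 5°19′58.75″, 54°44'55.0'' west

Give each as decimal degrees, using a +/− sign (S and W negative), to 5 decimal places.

Point 1:
  Lat: 81° + 10/60 + 56.4/3600 = 81 + 0.166667 + 0.015667 = 81.182333
  S ⇒ negate
  Longitude: 58° + 53/60 + 11.6/3600 = 58 + 0.883333 + 0.003222 = 58.886556
  E ⇒ keep positive
Point 2:
  φ: 35′ + 12.2″ = 35.20333′; 49 + 35.20333/60 = 49.586722
  hemisphere S, so the sign is −
  λ: 139° + 41/60 + 58.6/3600 = 139 + 0.683333 + 0.016278 = 139.699611
  W → negative
Point 3:
  Lat: 35′ + 18.7″ = 35.31167′; 50 + 35.31167/60 = 50.588528
  N → positive
  Longitude: 19′ + 22″ = 19.36667′; 129 + 19.36667/60 = 129.322778
  E → positive
Point 4:
  Latitude: 47 + 4/60 + 26.9/3600 = 47.074139
  S ⇒ negate
  λ: 20′ + 38.8″ = 20.64667′; 125 + 20.64667/60 = 125.344111
  W ⇒ negate
Point 5:
  φ: 5° + 19/60 + 58.75/3600 = 5 + 0.316667 + 0.016319 = 5.332986
  N → positive
  Longitude: 54 + 44/60 + 55/3600 = 54.748611
  W ⇒ negate

1. -81.18233, 58.88656
2. -49.58672, -139.69961
3. 50.58853, 129.32278
4. -47.07414, -125.34411
5. 5.33299, -54.74861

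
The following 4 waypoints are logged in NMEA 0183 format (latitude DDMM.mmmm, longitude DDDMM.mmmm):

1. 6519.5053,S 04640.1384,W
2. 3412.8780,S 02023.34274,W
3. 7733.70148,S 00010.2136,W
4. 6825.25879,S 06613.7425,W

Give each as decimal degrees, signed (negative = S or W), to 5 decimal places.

1. -65.32509, -46.66897
2. -34.21463, -20.38905
3. -77.56169, -0.17023
4. -68.42098, -66.22904

Point 1:
  Lat: split at 2 digits → 65° and 19.5053′; 65 + 19.5053/60 = 65.325088
  S ⇒ negate
  Lon: degrees = first 3 digits = 46, minutes = 40.1384; 46 + 40.1384/60 = 46.668973
  W ⇒ negate
Point 2:
  φ: degrees = first 2 digits = 34, minutes = 12.878; 34 + 12.878/60 = 34.214633
  S ⇒ negate
  λ: degrees = first 3 digits = 20, minutes = 23.34274; 20 + 23.34274/60 = 20.389046
  W → negative
Point 3:
  Lat: split at 2 digits → 77° and 33.70148′; 77 + 33.70148/60 = 77.561691
  S ⇒ negate
  Longitude: degrees = first 3 digits = 0, minutes = 10.2136; 0 + 10.2136/60 = 0.170227
  W → negative
Point 4:
  Lat: degrees = first 2 digits = 68, minutes = 25.25879; 68 + 25.25879/60 = 68.420980
  S ⇒ negate
  Lon: split at 3 digits → 066° and 13.7425′; 66 + 13.7425/60 = 66.229042
  W ⇒ negate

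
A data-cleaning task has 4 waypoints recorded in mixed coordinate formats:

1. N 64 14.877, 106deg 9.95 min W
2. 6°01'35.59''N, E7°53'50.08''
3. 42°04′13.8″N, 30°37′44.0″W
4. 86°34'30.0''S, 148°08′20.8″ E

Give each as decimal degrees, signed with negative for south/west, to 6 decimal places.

Point 1:
  Lat: 64 + 14.877/60 = 64.2479500
  N → positive
  Lon: 106 + 9.95/60 = 106.1658333
  hemisphere W, so the sign is −
Point 2:
  Lat: 6° + 1/60 + 35.59/3600 = 6 + 0.016667 + 0.009886 = 6.0265528
  N → positive
  Lon: 53′ + 50.08″ = 53.83467′; 7 + 53.83467/60 = 7.8972444
  E ⇒ keep positive
Point 3:
  Latitude: 42 + 4/60 + 13.8/3600 = 42.0705000
  N → positive
  λ: 30 + 37/60 + 44/3600 = 30.6288889
  hemisphere W, so the sign is −
Point 4:
  φ: 86° + 34/60 + 30/3600 = 86 + 0.566667 + 0.008333 = 86.5750000
  S → negative
  λ: 148 + 8/60 + 20.8/3600 = 148.1391111
  E → positive

1. 64.247950, -106.165833
2. 6.026553, 7.897244
3. 42.070500, -30.628889
4. -86.575000, 148.139111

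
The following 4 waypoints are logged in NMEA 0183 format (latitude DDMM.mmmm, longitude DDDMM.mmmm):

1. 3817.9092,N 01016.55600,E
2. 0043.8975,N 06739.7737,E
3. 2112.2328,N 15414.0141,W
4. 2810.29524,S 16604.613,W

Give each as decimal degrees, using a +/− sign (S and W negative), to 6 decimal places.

1. 38.298487, 10.275933
2. 0.731625, 67.662895
3. 21.203880, -154.233568
4. -28.171587, -166.076883

Point 1:
  Lat: split at 2 digits → 38° and 17.9092′; 38 + 17.9092/60 = 38.2984867
  N → positive
  Longitude: degrees = first 3 digits = 10, minutes = 16.556; 10 + 16.556/60 = 10.2759333
  E ⇒ keep positive
Point 2:
  Latitude: degrees = first 2 digits = 0, minutes = 43.8975; 0 + 43.8975/60 = 0.7316250
  N → positive
  Lon: split at 3 digits → 067° and 39.7737′; 67 + 39.7737/60 = 67.6628950
  E ⇒ keep positive
Point 3:
  Latitude: split at 2 digits → 21° and 12.2328′; 21 + 12.2328/60 = 21.2038800
  N ⇒ keep positive
  Lon: degrees = first 3 digits = 154, minutes = 14.0141; 154 + 14.0141/60 = 154.2335683
  W ⇒ negate
Point 4:
  Latitude: split at 2 digits → 28° and 10.29524′; 28 + 10.29524/60 = 28.1715873
  S ⇒ negate
  λ: degrees = first 3 digits = 166, minutes = 4.613; 166 + 4.613/60 = 166.0768833
  W ⇒ negate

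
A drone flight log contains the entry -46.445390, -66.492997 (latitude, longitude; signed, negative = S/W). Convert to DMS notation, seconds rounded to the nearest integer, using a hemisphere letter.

46°26′43″ S, 66°29′35″ W

Latitude is negative → S; |value| = 46.445390
Lat: whole degrees 46; 26.72340′ → 26′ and 43.40″
Longitude is negative → W; |value| = 66.492997
Longitude: 0.492997 × 60 = 29.57982′ → 29′, remainder × 60 = 34.79″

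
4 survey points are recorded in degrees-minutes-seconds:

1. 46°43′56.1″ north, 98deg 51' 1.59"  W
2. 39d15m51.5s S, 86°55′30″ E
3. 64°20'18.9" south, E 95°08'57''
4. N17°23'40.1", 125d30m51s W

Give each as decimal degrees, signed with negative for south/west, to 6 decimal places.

1. 46.732250, -98.850442
2. -39.264306, 86.925000
3. -64.338583, 95.149167
4. 17.394472, -125.514167

Point 1:
  Latitude: 46 + 43/60 + 56.1/3600 = 46.7322500
  N ⇒ keep positive
  λ: 98° + 51/60 + 1.59/3600 = 98 + 0.850000 + 0.000442 = 98.8504417
  W → negative
Point 2:
  Lat: 39° + 15/60 + 51.5/3600 = 39 + 0.250000 + 0.014306 = 39.2643056
  S → negative
  Lon: 86° + 55/60 + 30/3600 = 86 + 0.916667 + 0.008333 = 86.9250000
  E ⇒ keep positive
Point 3:
  Lat: 64 + 20/60 + 18.9/3600 = 64.3385833
  hemisphere S, so the sign is −
  Longitude: 95° + 8/60 + 57/3600 = 95 + 0.133333 + 0.015833 = 95.1491667
  E → positive
Point 4:
  φ: 23′ + 40.1″ = 23.66833′; 17 + 23.66833/60 = 17.3944722
  N ⇒ keep positive
  λ: 30′ + 51″ = 30.85000′; 125 + 30.85000/60 = 125.5141667
  W ⇒ negate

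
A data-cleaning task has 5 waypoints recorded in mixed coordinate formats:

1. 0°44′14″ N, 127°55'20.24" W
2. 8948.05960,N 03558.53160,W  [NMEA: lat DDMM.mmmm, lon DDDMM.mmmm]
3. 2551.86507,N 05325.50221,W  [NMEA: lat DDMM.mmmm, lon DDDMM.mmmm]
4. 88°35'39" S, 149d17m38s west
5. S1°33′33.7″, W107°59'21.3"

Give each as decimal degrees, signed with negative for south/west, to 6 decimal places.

1. 0.737222, -127.922289
2. 89.800993, -35.975527
3. 25.864418, -53.425037
4. -88.594167, -149.293889
5. -1.559361, -107.989250

Point 1:
  Lat: 44′ + 14″ = 44.23333′; 0 + 44.23333/60 = 0.7372222
  N ⇒ keep positive
  Longitude: 55′ + 20.24″ = 55.33733′; 127 + 55.33733/60 = 127.9222889
  hemisphere W, so the sign is −
Point 2:
  Lat: split at 2 digits → 89° and 48.0596′; 89 + 48.0596/60 = 89.8009933
  N ⇒ keep positive
  Longitude: degrees = first 3 digits = 35, minutes = 58.5316; 35 + 58.5316/60 = 35.9755267
  W → negative
Point 3:
  Latitude: degrees = first 2 digits = 25, minutes = 51.86507; 25 + 51.86507/60 = 25.8644178
  N ⇒ keep positive
  λ: degrees = first 3 digits = 53, minutes = 25.50221; 53 + 25.50221/60 = 53.4250368
  W → negative
Point 4:
  Lat: 88 + 35/60 + 39/3600 = 88.5941667
  S → negative
  Lon: 149° + 17/60 + 38/3600 = 149 + 0.283333 + 0.010556 = 149.2938889
  hemisphere W, so the sign is −
Point 5:
  φ: 1° + 33/60 + 33.7/3600 = 1 + 0.550000 + 0.009361 = 1.5593611
  S ⇒ negate
  Longitude: 107 + 59/60 + 21.3/3600 = 107.9892500
  W ⇒ negate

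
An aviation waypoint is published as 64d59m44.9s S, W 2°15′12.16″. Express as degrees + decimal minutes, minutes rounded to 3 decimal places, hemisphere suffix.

φ: seconds/60 = 0.74833; minutes = 59 + 0.74833 = 59.74833
Longitude: seconds/60 = 0.20267; minutes = 15 + 0.20267 = 15.20267

64° 59.748′ S, 2° 15.203′ W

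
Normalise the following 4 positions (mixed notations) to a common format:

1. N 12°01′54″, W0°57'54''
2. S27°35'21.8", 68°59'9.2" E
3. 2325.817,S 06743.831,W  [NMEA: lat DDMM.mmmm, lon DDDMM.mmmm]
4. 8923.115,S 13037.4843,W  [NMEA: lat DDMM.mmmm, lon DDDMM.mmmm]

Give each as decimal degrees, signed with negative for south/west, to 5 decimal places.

Point 1:
  Lat: 12° + 1/60 + 54/3600 = 12 + 0.016667 + 0.015000 = 12.031667
  N ⇒ keep positive
  λ: 0 + 57/60 + 54/3600 = 0.965000
  W → negative
Point 2:
  Latitude: 27 + 35/60 + 21.8/3600 = 27.589389
  S ⇒ negate
  Lon: 68° + 59/60 + 9.2/3600 = 68 + 0.983333 + 0.002556 = 68.985889
  E ⇒ keep positive
Point 3:
  φ: degrees = first 2 digits = 23, minutes = 25.817; 23 + 25.817/60 = 23.430283
  S ⇒ negate
  Lon: degrees = first 3 digits = 67, minutes = 43.831; 67 + 43.831/60 = 67.730517
  W → negative
Point 4:
  Latitude: degrees = first 2 digits = 89, minutes = 23.115; 89 + 23.115/60 = 89.385250
  S ⇒ negate
  Longitude: degrees = first 3 digits = 130, minutes = 37.4843; 130 + 37.4843/60 = 130.624738
  W → negative

1. 12.03167, -0.96500
2. -27.58939, 68.98589
3. -23.43028, -67.73052
4. -89.38525, -130.62474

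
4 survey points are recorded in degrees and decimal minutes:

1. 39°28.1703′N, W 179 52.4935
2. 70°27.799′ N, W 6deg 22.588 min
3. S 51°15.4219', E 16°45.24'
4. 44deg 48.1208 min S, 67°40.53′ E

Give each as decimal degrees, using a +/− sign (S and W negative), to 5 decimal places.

1. 39.46951, -179.87489
2. 70.46332, -6.37647
3. -51.25703, 16.75400
4. -44.80201, 67.67550

Point 1:
  Lat: 28.1703′ = 0.469505°; total 39.469505
  N → positive
  Longitude: 179 + 52.4935/60 = 179.874892
  W ⇒ negate
Point 2:
  φ: 70 + 27.799/60 = 70.463317
  N → positive
  Longitude: 22.588′ = 0.376467°; total 6.376467
  hemisphere W, so the sign is −
Point 3:
  Lat: 15.4219′ = 0.257032°; total 51.257032
  S → negative
  Lon: 16 + 45.24/60 = 16.754000
  E ⇒ keep positive
Point 4:
  φ: 44 + 48.1208/60 = 44.802013
  S → negative
  Longitude: 67 + 40.53/60 = 67.675500
  E → positive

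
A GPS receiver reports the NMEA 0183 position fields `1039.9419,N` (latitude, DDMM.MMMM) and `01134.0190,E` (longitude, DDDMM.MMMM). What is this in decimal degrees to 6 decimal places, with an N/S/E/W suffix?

10.665698° N, 11.566983° E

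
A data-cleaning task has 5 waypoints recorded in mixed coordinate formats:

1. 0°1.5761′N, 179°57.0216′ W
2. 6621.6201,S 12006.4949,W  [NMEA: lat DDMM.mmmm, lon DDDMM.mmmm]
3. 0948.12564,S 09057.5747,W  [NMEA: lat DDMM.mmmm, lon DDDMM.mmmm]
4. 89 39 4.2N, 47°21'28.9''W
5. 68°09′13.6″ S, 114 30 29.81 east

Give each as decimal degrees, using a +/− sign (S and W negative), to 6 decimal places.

Point 1:
  Lat: 1.5761′ = 0.026268°; total 0.0262683
  N → positive
  Longitude: 57.0216′ = 0.950360°; total 179.9503600
  hemisphere W, so the sign is −
Point 2:
  Lat: degrees = first 2 digits = 66, minutes = 21.6201; 66 + 21.6201/60 = 66.3603350
  S ⇒ negate
  λ: degrees = first 3 digits = 120, minutes = 6.4949; 120 + 6.4949/60 = 120.1082483
  W → negative
Point 3:
  Lat: degrees = first 2 digits = 9, minutes = 48.12564; 9 + 48.12564/60 = 9.8020940
  S ⇒ negate
  Longitude: degrees = first 3 digits = 90, minutes = 57.5747; 90 + 57.5747/60 = 90.9595783
  hemisphere W, so the sign is −
Point 4:
  Latitude: 89 + 39/60 + 4.2/3600 = 89.6511667
  N → positive
  λ: 47 + 21/60 + 28.9/3600 = 47.3580278
  hemisphere W, so the sign is −
Point 5:
  Latitude: 68° + 9/60 + 13.6/3600 = 68 + 0.150000 + 0.003778 = 68.1537778
  S → negative
  λ: 114° + 30/60 + 29.81/3600 = 114 + 0.500000 + 0.008281 = 114.5082806
  E ⇒ keep positive

1. 0.026268, -179.950360
2. -66.360335, -120.108248
3. -9.802094, -90.959578
4. 89.651167, -47.358028
5. -68.153778, 114.508281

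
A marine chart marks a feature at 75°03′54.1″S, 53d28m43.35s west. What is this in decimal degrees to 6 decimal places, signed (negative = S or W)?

φ: 75° + 3/60 + 54.1/3600 = 75 + 0.050000 + 0.015028 = 75.0650278
hemisphere S, so the sign is −
Longitude: 53° + 28/60 + 43.35/3600 = 53 + 0.466667 + 0.012042 = 53.4787083
W ⇒ negate

-75.065028, -53.478708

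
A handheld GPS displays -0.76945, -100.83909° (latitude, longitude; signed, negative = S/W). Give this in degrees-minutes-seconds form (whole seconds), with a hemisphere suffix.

0°46′10″ S, 100°50′21″ W

Latitude is negative → S; |value| = 0.769450
Lat: whole degrees 0; 46.16700′ → 46′ and 10.02″
Longitude is negative → W; |value| = 100.839090
λ: whole degrees 100; 50.34540′ → 50′ and 20.72″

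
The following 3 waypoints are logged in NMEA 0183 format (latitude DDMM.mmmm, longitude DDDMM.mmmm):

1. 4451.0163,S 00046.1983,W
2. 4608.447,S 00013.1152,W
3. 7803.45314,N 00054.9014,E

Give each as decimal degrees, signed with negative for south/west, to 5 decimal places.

Point 1:
  φ: split at 2 digits → 44° and 51.0163′; 44 + 51.0163/60 = 44.850272
  hemisphere S, so the sign is −
  λ: split at 3 digits → 000° and 46.1983′; 0 + 46.1983/60 = 0.769972
  hemisphere W, so the sign is −
Point 2:
  φ: split at 2 digits → 46° and 8.447′; 46 + 8.447/60 = 46.140783
  S ⇒ negate
  λ: degrees = first 3 digits = 0, minutes = 13.1152; 0 + 13.1152/60 = 0.218587
  hemisphere W, so the sign is −
Point 3:
  Latitude: split at 2 digits → 78° and 3.45314′; 78 + 3.45314/60 = 78.057552
  N ⇒ keep positive
  λ: split at 3 digits → 000° and 54.9014′; 0 + 54.9014/60 = 0.915023
  E → positive

1. -44.85027, -0.76997
2. -46.14078, -0.21859
3. 78.05755, 0.91502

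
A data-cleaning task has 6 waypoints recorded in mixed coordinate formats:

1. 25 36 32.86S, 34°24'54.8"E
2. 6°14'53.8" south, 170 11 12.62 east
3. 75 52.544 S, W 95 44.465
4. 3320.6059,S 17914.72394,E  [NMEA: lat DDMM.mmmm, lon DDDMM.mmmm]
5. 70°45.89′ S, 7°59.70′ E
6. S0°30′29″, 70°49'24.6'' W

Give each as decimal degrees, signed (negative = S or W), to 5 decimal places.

1. -25.60913, 34.41522
2. -6.24828, 170.18684
3. -75.87573, -95.74108
4. -33.34343, 179.24540
5. -70.76483, 7.99500
6. -0.50806, -70.82350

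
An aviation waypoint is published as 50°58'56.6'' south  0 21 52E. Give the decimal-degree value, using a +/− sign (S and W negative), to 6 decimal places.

Lat: 58′ + 56.6″ = 58.94333′; 50 + 58.94333/60 = 50.9823889
S ⇒ negate
Longitude: 0° + 21/60 + 52/3600 = 0 + 0.350000 + 0.014444 = 0.3644444
E ⇒ keep positive

-50.982389, 0.364444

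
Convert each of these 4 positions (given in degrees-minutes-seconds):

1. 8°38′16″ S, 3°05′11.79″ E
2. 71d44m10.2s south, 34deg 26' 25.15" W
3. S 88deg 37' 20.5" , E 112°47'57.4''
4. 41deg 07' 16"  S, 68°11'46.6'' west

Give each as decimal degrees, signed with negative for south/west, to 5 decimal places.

Point 1:
  Latitude: 8° + 38/60 + 16/3600 = 8 + 0.633333 + 0.004444 = 8.637778
  S ⇒ negate
  Longitude: 5′ + 11.79″ = 5.19650′; 3 + 5.19650/60 = 3.086608
  E ⇒ keep positive
Point 2:
  Lat: 71 + 44/60 + 10.2/3600 = 71.736167
  hemisphere S, so the sign is −
  Lon: 34° + 26/60 + 25.15/3600 = 34 + 0.433333 + 0.006986 = 34.440319
  W → negative
Point 3:
  Lat: 88° + 37/60 + 20.5/3600 = 88 + 0.616667 + 0.005694 = 88.622361
  hemisphere S, so the sign is −
  Lon: 47′ + 57.4″ = 47.95667′; 112 + 47.95667/60 = 112.799278
  E → positive
Point 4:
  φ: 41° + 7/60 + 16/3600 = 41 + 0.116667 + 0.004444 = 41.121111
  S ⇒ negate
  Lon: 11′ + 46.6″ = 11.77667′; 68 + 11.77667/60 = 68.196278
  W ⇒ negate

1. -8.63778, 3.08661
2. -71.73617, -34.44032
3. -88.62236, 112.79928
4. -41.12111, -68.19628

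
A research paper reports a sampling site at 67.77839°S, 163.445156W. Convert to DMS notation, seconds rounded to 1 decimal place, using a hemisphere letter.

φ: 0.778390° → 46.70340′; 0.70340 × 60 = 42.204″
Longitude: whole degrees 163; 26.70936′ → 26′ and 42.562″

67°46′42.2″ S, 163°26′42.6″ W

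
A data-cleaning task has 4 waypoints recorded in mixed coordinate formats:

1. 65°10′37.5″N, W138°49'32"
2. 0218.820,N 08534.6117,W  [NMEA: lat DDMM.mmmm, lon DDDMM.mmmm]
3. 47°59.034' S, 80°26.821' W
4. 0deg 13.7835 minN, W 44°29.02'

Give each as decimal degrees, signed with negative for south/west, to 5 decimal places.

Point 1:
  Lat: 65 + 10/60 + 37.5/3600 = 65.177083
  N → positive
  Lon: 49′ + 32″ = 49.53333′; 138 + 49.53333/60 = 138.825556
  hemisphere W, so the sign is −
Point 2:
  φ: split at 2 digits → 02° and 18.82′; 2 + 18.82/60 = 2.313667
  N ⇒ keep positive
  λ: degrees = first 3 digits = 85, minutes = 34.6117; 85 + 34.6117/60 = 85.576862
  W ⇒ negate
Point 3:
  φ: 47 + 59.034/60 = 47.983900
  hemisphere S, so the sign is −
  Longitude: 80 + 26.821/60 = 80.447017
  W → negative
Point 4:
  φ: 13.7835′ = 0.229725°; total 0.229725
  N → positive
  λ: 44 + 29.02/60 = 44.483667
  hemisphere W, so the sign is −

1. 65.17708, -138.82556
2. 2.31367, -85.57686
3. -47.98390, -80.44702
4. 0.22973, -44.48367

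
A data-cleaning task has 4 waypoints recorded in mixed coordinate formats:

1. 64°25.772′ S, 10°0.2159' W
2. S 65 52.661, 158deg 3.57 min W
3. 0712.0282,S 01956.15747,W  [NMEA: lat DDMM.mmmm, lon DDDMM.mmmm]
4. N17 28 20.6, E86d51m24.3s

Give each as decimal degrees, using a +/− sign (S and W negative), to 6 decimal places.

1. -64.429533, -10.003598
2. -65.877683, -158.059500
3. -7.200470, -19.935958
4. 17.472389, 86.856750

Point 1:
  Latitude: 25.772′ = 0.429533°; total 64.4295333
  hemisphere S, so the sign is −
  Longitude: 0.2159′ = 0.003598°; total 10.0035983
  hemisphere W, so the sign is −
Point 2:
  φ: 52.661′ = 0.877683°; total 65.8776833
  S ⇒ negate
  λ: 3.57′ = 0.059500°; total 158.0595000
  hemisphere W, so the sign is −
Point 3:
  φ: split at 2 digits → 07° and 12.0282′; 7 + 12.0282/60 = 7.2004700
  hemisphere S, so the sign is −
  Lon: split at 3 digits → 019° and 56.15747′; 19 + 56.15747/60 = 19.9359578
  hemisphere W, so the sign is −
Point 4:
  φ: 17° + 28/60 + 20.6/3600 = 17 + 0.466667 + 0.005722 = 17.4723889
  N → positive
  Longitude: 86 + 51/60 + 24.3/3600 = 86.8567500
  E → positive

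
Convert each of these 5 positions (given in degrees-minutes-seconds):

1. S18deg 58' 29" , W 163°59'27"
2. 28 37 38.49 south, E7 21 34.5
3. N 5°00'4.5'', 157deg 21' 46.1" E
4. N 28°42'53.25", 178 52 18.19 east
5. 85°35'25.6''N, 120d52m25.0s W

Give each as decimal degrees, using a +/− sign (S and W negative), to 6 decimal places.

1. -18.974722, -163.990833
2. -28.627358, 7.359583
3. 5.001250, 157.362806
4. 28.714792, 178.871719
5. 85.590444, -120.873611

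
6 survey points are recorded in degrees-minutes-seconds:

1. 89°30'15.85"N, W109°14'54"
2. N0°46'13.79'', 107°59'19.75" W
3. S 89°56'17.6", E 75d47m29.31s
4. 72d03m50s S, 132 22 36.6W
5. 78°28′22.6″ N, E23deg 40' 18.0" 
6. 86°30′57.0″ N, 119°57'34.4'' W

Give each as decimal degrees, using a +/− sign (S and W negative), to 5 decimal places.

1. 89.50440, -109.24833
2. 0.77050, -107.98882
3. -89.93822, 75.79148
4. -72.06389, -132.37683
5. 78.47294, 23.67167
6. 86.51583, -119.95956

Point 1:
  Latitude: 30′ + 15.85″ = 30.26417′; 89 + 30.26417/60 = 89.504403
  N → positive
  Lon: 109° + 14/60 + 54/3600 = 109 + 0.233333 + 0.015000 = 109.248333
  W ⇒ negate
Point 2:
  Lat: 0° + 46/60 + 13.79/3600 = 0 + 0.766667 + 0.003831 = 0.770497
  N → positive
  Longitude: 59′ + 19.75″ = 59.32917′; 107 + 59.32917/60 = 107.988819
  W → negative
Point 3:
  Latitude: 89 + 56/60 + 17.6/3600 = 89.938222
  hemisphere S, so the sign is −
  λ: 75° + 47/60 + 29.31/3600 = 75 + 0.783333 + 0.008142 = 75.791475
  E → positive
Point 4:
  Lat: 3′ + 50″ = 3.83333′; 72 + 3.83333/60 = 72.063889
  S ⇒ negate
  λ: 22′ + 36.6″ = 22.61000′; 132 + 22.61000/60 = 132.376833
  hemisphere W, so the sign is −
Point 5:
  φ: 28′ + 22.6″ = 28.37667′; 78 + 28.37667/60 = 78.472944
  N → positive
  Lon: 23 + 40/60 + 18/3600 = 23.671667
  E ⇒ keep positive
Point 6:
  φ: 86° + 30/60 + 57/3600 = 86 + 0.500000 + 0.015833 = 86.515833
  N ⇒ keep positive
  λ: 57′ + 34.4″ = 57.57333′; 119 + 57.57333/60 = 119.959556
  W → negative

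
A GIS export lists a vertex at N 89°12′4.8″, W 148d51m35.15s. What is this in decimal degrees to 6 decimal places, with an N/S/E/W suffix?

89.201333° N, 148.859764° W

Lat: 12′ + 4.8″ = 12.08000′; 89 + 12.08000/60 = 89.2013333
Longitude: 148° + 51/60 + 35.15/3600 = 148 + 0.850000 + 0.009764 = 148.8597639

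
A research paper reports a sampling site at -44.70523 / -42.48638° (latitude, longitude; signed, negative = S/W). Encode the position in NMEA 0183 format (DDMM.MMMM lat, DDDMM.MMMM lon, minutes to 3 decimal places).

4442.314,S / 04229.183,W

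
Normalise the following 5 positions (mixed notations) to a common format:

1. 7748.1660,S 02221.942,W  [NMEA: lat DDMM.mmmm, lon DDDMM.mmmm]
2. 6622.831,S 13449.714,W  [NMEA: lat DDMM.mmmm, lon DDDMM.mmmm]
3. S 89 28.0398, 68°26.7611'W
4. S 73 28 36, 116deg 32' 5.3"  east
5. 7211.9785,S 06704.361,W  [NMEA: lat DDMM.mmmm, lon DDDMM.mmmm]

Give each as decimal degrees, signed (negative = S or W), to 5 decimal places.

Point 1:
  Lat: split at 2 digits → 77° and 48.166′; 77 + 48.166/60 = 77.802767
  S → negative
  λ: degrees = first 3 digits = 22, minutes = 21.942; 22 + 21.942/60 = 22.365700
  W → negative
Point 2:
  Lat: degrees = first 2 digits = 66, minutes = 22.831; 66 + 22.831/60 = 66.380517
  hemisphere S, so the sign is −
  Longitude: degrees = first 3 digits = 134, minutes = 49.714; 134 + 49.714/60 = 134.828567
  hemisphere W, so the sign is −
Point 3:
  Latitude: 89 + 28.0398/60 = 89.467330
  hemisphere S, so the sign is −
  λ: 26.7611′ = 0.446018°; total 68.446018
  W → negative
Point 4:
  Latitude: 73° + 28/60 + 36/3600 = 73 + 0.466667 + 0.010000 = 73.476667
  hemisphere S, so the sign is −
  λ: 32′ + 5.3″ = 32.08833′; 116 + 32.08833/60 = 116.534806
  E ⇒ keep positive
Point 5:
  Latitude: degrees = first 2 digits = 72, minutes = 11.9785; 72 + 11.9785/60 = 72.199642
  S ⇒ negate
  Longitude: degrees = first 3 digits = 67, minutes = 4.361; 67 + 4.361/60 = 67.072683
  W ⇒ negate

1. -77.80277, -22.36570
2. -66.38052, -134.82857
3. -89.46733, -68.44602
4. -73.47667, 116.53481
5. -72.19964, -67.07268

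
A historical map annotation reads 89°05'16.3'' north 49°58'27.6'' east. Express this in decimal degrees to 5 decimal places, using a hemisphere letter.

φ: 89° + 5/60 + 16.3/3600 = 89 + 0.083333 + 0.004528 = 89.087861
Lon: 58′ + 27.6″ = 58.46000′; 49 + 58.46000/60 = 49.974333

89.08786° N, 49.97433° E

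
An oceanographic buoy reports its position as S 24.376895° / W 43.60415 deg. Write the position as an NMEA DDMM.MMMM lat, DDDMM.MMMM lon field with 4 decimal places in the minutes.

2422.6137,S / 04336.2490,W

φ: 24° + 0.376895 × 60 = 24° 22.613700′
Longitude: 43° + 0.604150 × 60 = 43° 36.249000′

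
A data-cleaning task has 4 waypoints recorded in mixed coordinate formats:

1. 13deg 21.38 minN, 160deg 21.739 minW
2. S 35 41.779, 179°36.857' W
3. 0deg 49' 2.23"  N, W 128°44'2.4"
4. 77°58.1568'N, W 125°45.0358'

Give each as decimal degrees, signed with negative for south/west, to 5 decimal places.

Point 1:
  φ: 21.38′ = 0.356333°; total 13.356333
  N ⇒ keep positive
  Longitude: 21.739′ = 0.362317°; total 160.362317
  hemisphere W, so the sign is −
Point 2:
  Lat: 41.779′ = 0.696317°; total 35.696317
  hemisphere S, so the sign is −
  Lon: 36.857′ = 0.614283°; total 179.614283
  hemisphere W, so the sign is −
Point 3:
  φ: 0 + 49/60 + 2.23/3600 = 0.817286
  N → positive
  Longitude: 128 + 44/60 + 2.4/3600 = 128.734000
  hemisphere W, so the sign is −
Point 4:
  φ: 77 + 58.1568/60 = 77.969280
  N → positive
  Lon: 125 + 45.0358/60 = 125.750597
  W → negative

1. 13.35633, -160.36232
2. -35.69632, -179.61428
3. 0.81729, -128.73400
4. 77.96928, -125.75060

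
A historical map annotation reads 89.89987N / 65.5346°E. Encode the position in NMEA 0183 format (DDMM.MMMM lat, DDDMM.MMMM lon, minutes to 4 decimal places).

8953.9922,N / 06532.0760,E

Latitude: 89° + 0.899870 × 60 = 89° 53.992200′
Lon: minutes = (65.534600 − 65) × 60 = 32.076000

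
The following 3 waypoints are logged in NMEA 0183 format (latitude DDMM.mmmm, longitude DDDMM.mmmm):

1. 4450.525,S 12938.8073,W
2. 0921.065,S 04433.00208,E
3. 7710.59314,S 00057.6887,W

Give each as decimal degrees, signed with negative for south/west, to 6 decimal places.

1. -44.842083, -129.646788
2. -9.351083, 44.550035
3. -77.176552, -0.961478

Point 1:
  Latitude: degrees = first 2 digits = 44, minutes = 50.525; 44 + 50.525/60 = 44.8420833
  S ⇒ negate
  Lon: degrees = first 3 digits = 129, minutes = 38.8073; 129 + 38.8073/60 = 129.6467883
  hemisphere W, so the sign is −
Point 2:
  Latitude: split at 2 digits → 09° and 21.065′; 9 + 21.065/60 = 9.3510833
  S → negative
  λ: degrees = first 3 digits = 44, minutes = 33.00208; 44 + 33.00208/60 = 44.5500347
  E → positive
Point 3:
  Latitude: degrees = first 2 digits = 77, minutes = 10.59314; 77 + 10.59314/60 = 77.1765523
  hemisphere S, so the sign is −
  λ: degrees = first 3 digits = 0, minutes = 57.6887; 0 + 57.6887/60 = 0.9614783
  hemisphere W, so the sign is −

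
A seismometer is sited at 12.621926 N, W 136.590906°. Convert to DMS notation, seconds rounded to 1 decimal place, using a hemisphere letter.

Latitude: 0.621926° → 37.31556′; 0.31556 × 60 = 18.934″
Longitude: 0.590906 × 60 = 35.45436′ → 35′, remainder × 60 = 27.262″

12°37′18.9″ N, 136°35′27.3″ W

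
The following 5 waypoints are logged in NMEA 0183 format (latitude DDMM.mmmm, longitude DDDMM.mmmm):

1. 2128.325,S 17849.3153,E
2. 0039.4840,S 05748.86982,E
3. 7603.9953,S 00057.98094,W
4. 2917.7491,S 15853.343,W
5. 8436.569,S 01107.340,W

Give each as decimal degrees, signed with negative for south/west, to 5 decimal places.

1. -21.47208, 178.82192
2. -0.65807, 57.81450
3. -76.06659, -0.96635
4. -29.29582, -158.88905
5. -84.60948, -11.12233

Point 1:
  Latitude: split at 2 digits → 21° and 28.325′; 21 + 28.325/60 = 21.472083
  hemisphere S, so the sign is −
  Lon: degrees = first 3 digits = 178, minutes = 49.3153; 178 + 49.3153/60 = 178.821922
  E ⇒ keep positive
Point 2:
  φ: degrees = first 2 digits = 0, minutes = 39.484; 0 + 39.484/60 = 0.658067
  S ⇒ negate
  Lon: degrees = first 3 digits = 57, minutes = 48.86982; 57 + 48.86982/60 = 57.814497
  E → positive
Point 3:
  Latitude: split at 2 digits → 76° and 3.9953′; 76 + 3.9953/60 = 76.066588
  S → negative
  Lon: degrees = first 3 digits = 0, minutes = 57.98094; 0 + 57.98094/60 = 0.966349
  W ⇒ negate
Point 4:
  Latitude: split at 2 digits → 29° and 17.7491′; 29 + 17.7491/60 = 29.295818
  S ⇒ negate
  Lon: split at 3 digits → 158° and 53.343′; 158 + 53.343/60 = 158.889050
  W ⇒ negate
Point 5:
  φ: degrees = first 2 digits = 84, minutes = 36.569; 84 + 36.569/60 = 84.609483
  S → negative
  Lon: split at 3 digits → 011° and 7.34′; 11 + 7.34/60 = 11.122333
  hemisphere W, so the sign is −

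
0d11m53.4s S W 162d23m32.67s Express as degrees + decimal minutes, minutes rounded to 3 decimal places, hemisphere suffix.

0° 11.890′ S, 162° 23.545′ W

Lat: 11 + 53.4/60 = 11.89000′
Longitude: seconds/60 = 0.54450; minutes = 23 + 0.54450 = 23.54450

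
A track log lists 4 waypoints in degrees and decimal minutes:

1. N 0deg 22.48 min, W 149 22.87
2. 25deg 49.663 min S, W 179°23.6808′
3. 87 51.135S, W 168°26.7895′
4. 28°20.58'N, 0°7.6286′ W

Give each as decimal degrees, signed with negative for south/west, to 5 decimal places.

1. 0.37467, -149.38117
2. -25.82772, -179.39468
3. -87.85225, -168.44649
4. 28.34300, -0.12714

Point 1:
  Lat: 0 + 22.48/60 = 0.374667
  N → positive
  Longitude: 149 + 22.87/60 = 149.381167
  W → negative
Point 2:
  φ: 25 + 49.663/60 = 25.827717
  S → negative
  λ: 23.6808′ = 0.394680°; total 179.394680
  hemisphere W, so the sign is −
Point 3:
  Latitude: 87 + 51.135/60 = 87.852250
  S ⇒ negate
  λ: 26.7895′ = 0.446492°; total 168.446492
  W → negative
Point 4:
  Latitude: 28 + 20.58/60 = 28.343000
  N ⇒ keep positive
  Lon: 0 + 7.6286/60 = 0.127143
  W ⇒ negate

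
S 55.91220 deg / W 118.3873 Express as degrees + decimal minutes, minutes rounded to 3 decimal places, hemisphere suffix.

Lat: minutes = (55.912200 − 55) × 60 = 54.73200
Lon: 118° + 0.387300 × 60 = 118° 23.23800′

55° 54.732′ S, 118° 23.238′ W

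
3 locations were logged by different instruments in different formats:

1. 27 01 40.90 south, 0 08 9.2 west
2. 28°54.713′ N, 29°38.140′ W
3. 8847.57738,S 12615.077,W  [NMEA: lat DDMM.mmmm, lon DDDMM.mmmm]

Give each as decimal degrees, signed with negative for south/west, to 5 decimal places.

1. -27.02803, -0.13589
2. 28.91188, -29.63567
3. -88.79296, -126.25128

Point 1:
  φ: 1′ + 40.9″ = 1.68167′; 27 + 1.68167/60 = 27.028028
  S → negative
  λ: 0 + 8/60 + 9.2/3600 = 0.135889
  W ⇒ negate
Point 2:
  Lat: 54.713′ = 0.911883°; total 28.911883
  N ⇒ keep positive
  λ: 38.14′ = 0.635667°; total 29.635667
  W → negative
Point 3:
  Lat: degrees = first 2 digits = 88, minutes = 47.57738; 88 + 47.57738/60 = 88.792956
  hemisphere S, so the sign is −
  Longitude: degrees = first 3 digits = 126, minutes = 15.077; 126 + 15.077/60 = 126.251283
  hemisphere W, so the sign is −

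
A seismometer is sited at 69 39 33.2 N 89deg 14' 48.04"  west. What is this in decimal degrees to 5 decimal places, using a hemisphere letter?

φ: 69 + 39/60 + 33.2/3600 = 69.659222
λ: 89 + 14/60 + 48.04/3600 = 89.246678

69.65922° N, 89.24668° W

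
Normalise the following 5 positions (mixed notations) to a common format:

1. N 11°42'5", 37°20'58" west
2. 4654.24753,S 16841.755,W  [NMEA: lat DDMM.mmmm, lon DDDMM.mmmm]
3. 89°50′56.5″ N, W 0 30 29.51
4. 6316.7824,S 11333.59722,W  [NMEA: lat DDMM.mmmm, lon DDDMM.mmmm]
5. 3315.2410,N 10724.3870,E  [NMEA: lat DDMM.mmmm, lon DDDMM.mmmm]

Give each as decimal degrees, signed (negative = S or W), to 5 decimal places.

1. 11.70139, -37.34944
2. -46.90413, -168.69592
3. 89.84903, -0.50820
4. -63.27971, -113.55995
5. 33.25402, 107.40645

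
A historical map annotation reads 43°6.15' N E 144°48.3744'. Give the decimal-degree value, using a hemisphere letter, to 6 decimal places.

Latitude: 6.15′ = 0.102500°; total 43.1025000
λ: 144 + 48.3744/60 = 144.8062400

43.102500° N, 144.806240° E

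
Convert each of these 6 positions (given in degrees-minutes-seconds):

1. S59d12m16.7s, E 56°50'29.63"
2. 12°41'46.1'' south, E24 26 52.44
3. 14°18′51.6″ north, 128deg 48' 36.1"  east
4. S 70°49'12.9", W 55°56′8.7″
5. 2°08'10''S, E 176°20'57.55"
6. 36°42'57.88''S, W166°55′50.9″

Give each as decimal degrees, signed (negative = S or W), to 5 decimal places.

Point 1:
  Latitude: 59° + 12/60 + 16.7/3600 = 59 + 0.200000 + 0.004639 = 59.204639
  S → negative
  Longitude: 56° + 50/60 + 29.63/3600 = 56 + 0.833333 + 0.008231 = 56.841564
  E → positive
Point 2:
  Latitude: 12 + 41/60 + 46.1/3600 = 12.696139
  hemisphere S, so the sign is −
  λ: 24 + 26/60 + 52.44/3600 = 24.447900
  E → positive
Point 3:
  Lat: 18′ + 51.6″ = 18.86000′; 14 + 18.86000/60 = 14.314333
  N → positive
  Lon: 128 + 48/60 + 36.1/3600 = 128.810028
  E → positive
Point 4:
  Lat: 49′ + 12.9″ = 49.21500′; 70 + 49.21500/60 = 70.820250
  hemisphere S, so the sign is −
  Lon: 56′ + 8.7″ = 56.14500′; 55 + 56.14500/60 = 55.935750
  hemisphere W, so the sign is −
Point 5:
  φ: 8′ + 10″ = 8.16667′; 2 + 8.16667/60 = 2.136111
  S ⇒ negate
  Longitude: 176° + 20/60 + 57.55/3600 = 176 + 0.333333 + 0.015986 = 176.349319
  E → positive
Point 6:
  Lat: 42′ + 57.88″ = 42.96467′; 36 + 42.96467/60 = 36.716078
  S ⇒ negate
  Lon: 166 + 55/60 + 50.9/3600 = 166.930806
  W ⇒ negate

1. -59.20464, 56.84156
2. -12.69614, 24.44790
3. 14.31433, 128.81003
4. -70.82025, -55.93575
5. -2.13611, 176.34932
6. -36.71608, -166.93081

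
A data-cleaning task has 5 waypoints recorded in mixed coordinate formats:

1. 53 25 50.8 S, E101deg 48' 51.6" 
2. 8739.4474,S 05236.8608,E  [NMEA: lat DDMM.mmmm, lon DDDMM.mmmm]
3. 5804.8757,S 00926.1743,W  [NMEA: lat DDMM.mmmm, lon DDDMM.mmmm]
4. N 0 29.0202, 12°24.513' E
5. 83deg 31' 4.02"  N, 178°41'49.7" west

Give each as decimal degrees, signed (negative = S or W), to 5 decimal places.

1. -53.43078, 101.81433
2. -87.65746, 52.61435
3. -58.08126, -9.43624
4. 0.48367, 12.40855
5. 83.51778, -178.69714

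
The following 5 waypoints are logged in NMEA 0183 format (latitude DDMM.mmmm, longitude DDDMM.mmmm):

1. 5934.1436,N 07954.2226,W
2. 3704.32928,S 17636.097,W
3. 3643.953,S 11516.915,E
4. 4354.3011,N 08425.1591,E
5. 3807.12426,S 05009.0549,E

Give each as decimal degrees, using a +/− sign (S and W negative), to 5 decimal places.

Point 1:
  φ: degrees = first 2 digits = 59, minutes = 34.1436; 59 + 34.1436/60 = 59.569060
  N ⇒ keep positive
  Lon: split at 3 digits → 079° and 54.2226′; 79 + 54.2226/60 = 79.903710
  W ⇒ negate
Point 2:
  φ: degrees = first 2 digits = 37, minutes = 4.32928; 37 + 4.32928/60 = 37.072155
  hemisphere S, so the sign is −
  λ: degrees = first 3 digits = 176, minutes = 36.097; 176 + 36.097/60 = 176.601617
  hemisphere W, so the sign is −
Point 3:
  φ: split at 2 digits → 36° and 43.953′; 36 + 43.953/60 = 36.732550
  hemisphere S, so the sign is −
  Longitude: split at 3 digits → 115° and 16.915′; 115 + 16.915/60 = 115.281917
  E ⇒ keep positive
Point 4:
  Latitude: degrees = first 2 digits = 43, minutes = 54.3011; 43 + 54.3011/60 = 43.905018
  N ⇒ keep positive
  Longitude: split at 3 digits → 084° and 25.1591′; 84 + 25.1591/60 = 84.419318
  E → positive
Point 5:
  φ: split at 2 digits → 38° and 7.12426′; 38 + 7.12426/60 = 38.118738
  S → negative
  λ: split at 3 digits → 050° and 9.0549′; 50 + 9.0549/60 = 50.150915
  E → positive

1. 59.56906, -79.90371
2. -37.07215, -176.60162
3. -36.73255, 115.28192
4. 43.90502, 84.41932
5. -38.11874, 50.15092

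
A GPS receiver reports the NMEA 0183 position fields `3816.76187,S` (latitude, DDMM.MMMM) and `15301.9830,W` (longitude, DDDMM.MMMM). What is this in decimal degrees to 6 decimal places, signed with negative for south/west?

-38.279365, -153.033050

φ: degrees = first 2 digits = 38, minutes = 16.76187; 38 + 16.76187/60 = 38.2793645
hemisphere S, so the sign is −
λ: split at 3 digits → 153° and 1.983′; 153 + 1.983/60 = 153.0330500
W → negative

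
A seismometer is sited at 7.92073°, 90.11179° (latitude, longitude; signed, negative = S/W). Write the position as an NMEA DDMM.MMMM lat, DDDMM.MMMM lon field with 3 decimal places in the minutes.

φ: 7° + 0.920730 × 60 = 7° 55.24380′
Longitude: 90° + 0.111790 × 60 = 90° 6.70740′

0755.244,N / 09006.707,E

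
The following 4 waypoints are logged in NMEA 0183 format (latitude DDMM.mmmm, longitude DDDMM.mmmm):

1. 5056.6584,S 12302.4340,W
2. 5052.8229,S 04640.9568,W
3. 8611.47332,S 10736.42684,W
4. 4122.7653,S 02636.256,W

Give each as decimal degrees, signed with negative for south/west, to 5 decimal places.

1. -50.94431, -123.04057
2. -50.88038, -46.68261
3. -86.19122, -107.60711
4. -41.37942, -26.60427

Point 1:
  Lat: split at 2 digits → 50° and 56.6584′; 50 + 56.6584/60 = 50.944307
  S → negative
  Lon: degrees = first 3 digits = 123, minutes = 2.434; 123 + 2.434/60 = 123.040567
  hemisphere W, so the sign is −
Point 2:
  φ: split at 2 digits → 50° and 52.8229′; 50 + 52.8229/60 = 50.880382
  S → negative
  Lon: degrees = first 3 digits = 46, minutes = 40.9568; 46 + 40.9568/60 = 46.682613
  W → negative
Point 3:
  Latitude: degrees = first 2 digits = 86, minutes = 11.47332; 86 + 11.47332/60 = 86.191222
  S → negative
  Lon: degrees = first 3 digits = 107, minutes = 36.42684; 107 + 36.42684/60 = 107.607114
  W ⇒ negate
Point 4:
  Lat: split at 2 digits → 41° and 22.7653′; 41 + 22.7653/60 = 41.379422
  S ⇒ negate
  Longitude: degrees = first 3 digits = 26, minutes = 36.256; 26 + 36.256/60 = 26.604267
  hemisphere W, so the sign is −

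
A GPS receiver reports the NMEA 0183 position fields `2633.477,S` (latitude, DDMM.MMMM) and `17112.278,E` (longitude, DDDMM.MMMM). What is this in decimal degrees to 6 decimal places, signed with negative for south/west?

-26.557950, 171.204633

φ: split at 2 digits → 26° and 33.477′; 26 + 33.477/60 = 26.5579500
S → negative
λ: degrees = first 3 digits = 171, minutes = 12.278; 171 + 12.278/60 = 171.2046333
E → positive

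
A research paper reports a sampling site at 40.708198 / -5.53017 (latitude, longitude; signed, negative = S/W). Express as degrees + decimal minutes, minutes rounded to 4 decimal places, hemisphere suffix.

40° 42.4919′ N, 5° 31.8102′ W

Lat: 40° + 0.708198 × 60 = 40° 42.491880′
Longitude is negative → W; |value| = 5.530170
Lon: 5° + 0.530170 × 60 = 5° 31.810200′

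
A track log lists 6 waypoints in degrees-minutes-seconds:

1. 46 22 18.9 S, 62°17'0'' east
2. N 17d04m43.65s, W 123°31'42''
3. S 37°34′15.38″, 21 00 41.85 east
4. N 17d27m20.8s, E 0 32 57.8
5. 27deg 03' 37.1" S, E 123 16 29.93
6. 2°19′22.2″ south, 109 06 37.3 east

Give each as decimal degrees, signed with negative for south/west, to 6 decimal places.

1. -46.371917, 62.283333
2. 17.078792, -123.528333
3. -37.570939, 21.011625
4. 17.455778, 0.549389
5. -27.060306, 123.274981
6. -2.322833, 109.110361

Point 1:
  Latitude: 22′ + 18.9″ = 22.31500′; 46 + 22.31500/60 = 46.3719167
  S → negative
  λ: 17′ + 0″ = 17.00000′; 62 + 17.00000/60 = 62.2833333
  E → positive
Point 2:
  Latitude: 17° + 4/60 + 43.65/3600 = 17 + 0.066667 + 0.012125 = 17.0787917
  N ⇒ keep positive
  Longitude: 123° + 31/60 + 42/3600 = 123 + 0.516667 + 0.011667 = 123.5283333
  hemisphere W, so the sign is −
Point 3:
  Latitude: 37° + 34/60 + 15.38/3600 = 37 + 0.566667 + 0.004272 = 37.5709389
  hemisphere S, so the sign is −
  Lon: 21° + 0/60 + 41.85/3600 = 21 + 0.000000 + 0.011625 = 21.0116250
  E → positive
Point 4:
  Latitude: 27′ + 20.8″ = 27.34667′; 17 + 27.34667/60 = 17.4557778
  N ⇒ keep positive
  Longitude: 0° + 32/60 + 57.8/3600 = 0 + 0.533333 + 0.016056 = 0.5493889
  E ⇒ keep positive
Point 5:
  φ: 3′ + 37.1″ = 3.61833′; 27 + 3.61833/60 = 27.0603056
  S ⇒ negate
  λ: 123° + 16/60 + 29.93/3600 = 123 + 0.266667 + 0.008314 = 123.2749806
  E ⇒ keep positive
Point 6:
  φ: 2 + 19/60 + 22.2/3600 = 2.3228333
  S ⇒ negate
  λ: 6′ + 37.3″ = 6.62167′; 109 + 6.62167/60 = 109.1103611
  E → positive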